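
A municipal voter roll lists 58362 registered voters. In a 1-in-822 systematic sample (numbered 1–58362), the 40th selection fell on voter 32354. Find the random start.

296

k = 822
r = 32354 − (40−1)×822 = 32354 − 32058 = 296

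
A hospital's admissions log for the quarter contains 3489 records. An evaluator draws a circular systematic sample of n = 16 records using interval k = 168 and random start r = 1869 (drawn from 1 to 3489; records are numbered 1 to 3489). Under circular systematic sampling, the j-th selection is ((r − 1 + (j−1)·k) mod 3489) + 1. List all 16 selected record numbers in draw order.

1869, 2037, 2205, 2373, 2541, 2709, 2877, 3045, 3213, 3381, 60, 228, 396, 564, 732, 900

Selection 1: 1869
Selection 2: 1869 + 168 = 2037
Selection 3: 2037 + 168 = 2205
Selection 4: 2205 + 168 = 2373
Selection 5: 2373 + 168 = 2541
Selection 6: 2541 + 168 = 2709
Selection 7: 2709 + 168 = 2877
Selection 8: 2877 + 168 = 3045
Selection 9: 3045 + 168 = 3213
Selection 10: 3213 + 168 = 3381
Selection 11: 3381 + 168 = 3549 → 3549 − 3489 = 60
Selection 12: 60 + 168 = 228
Selection 13: 228 + 168 = 396
Selection 14: 396 + 168 = 564
Selection 15: 564 + 168 = 732
Selection 16: 732 + 168 = 900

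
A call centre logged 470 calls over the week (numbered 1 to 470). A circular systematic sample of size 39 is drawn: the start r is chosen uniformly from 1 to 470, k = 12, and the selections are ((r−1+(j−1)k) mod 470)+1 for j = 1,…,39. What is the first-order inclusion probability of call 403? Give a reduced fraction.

For each position j, as r ranges over 1…470 the j-th selection hits every call exactly once, so call 403 is selected for exactly 39 of the 470 starts.
Inclusion probability = 39/470.

39/470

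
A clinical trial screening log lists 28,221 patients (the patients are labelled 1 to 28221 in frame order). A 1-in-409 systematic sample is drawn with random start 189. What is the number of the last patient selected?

28001

k = 409
69th selection = r + (69−1)·k = 189 + 68×409 = 189 + 27812 = 28001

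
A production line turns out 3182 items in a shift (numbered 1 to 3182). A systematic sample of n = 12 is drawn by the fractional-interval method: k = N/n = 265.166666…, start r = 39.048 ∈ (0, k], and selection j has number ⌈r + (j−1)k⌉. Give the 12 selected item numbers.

40, 305, 570, 835, 1100, 1365, 1631, 1896, 2161, 2426, 2691, 2956

j=1: r + 0k = 39.048 → ⌈·⌉ = 40
j=2: r + 1k = 304.214666… → ⌈·⌉ = 305
j=3: r + 2k = 569.381333… → ⌈·⌉ = 570
j=4: r + 3k = 834.548 → ⌈·⌉ = 835
j=5: r + 4k = 1099.714666… → ⌈·⌉ = 1100
j=6: r + 5k = 1364.881333… → ⌈·⌉ = 1365
j=7: r + 6k = 1630.048 → ⌈·⌉ = 1631
j=8: r + 7k = 1895.214666… → ⌈·⌉ = 1896
j=9: r + 8k = 2160.381333… → ⌈·⌉ = 2161
j=10: r + 9k = 2425.548 → ⌈·⌉ = 2426
j=11: r + 10k = 2690.714666… → ⌈·⌉ = 2691
j=12: r + 11k = 2955.881333… → ⌈·⌉ = 2956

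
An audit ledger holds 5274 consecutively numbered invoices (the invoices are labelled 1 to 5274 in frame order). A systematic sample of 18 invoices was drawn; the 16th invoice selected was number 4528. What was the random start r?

133

k = 5274/18 = 293
r = 4528 − (16−1)×293 = 4528 − 4395 = 133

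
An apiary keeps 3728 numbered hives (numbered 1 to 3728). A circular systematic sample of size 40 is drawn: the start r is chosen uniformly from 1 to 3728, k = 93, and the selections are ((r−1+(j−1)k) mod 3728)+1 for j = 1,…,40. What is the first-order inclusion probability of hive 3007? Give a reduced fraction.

For each position j, as r ranges over 1…3728 the j-th selection hits every hive exactly once, so hive 3007 is selected for exactly 40 of the 3728 starts.
Inclusion probability = 40/3728 = 5/466.

5/466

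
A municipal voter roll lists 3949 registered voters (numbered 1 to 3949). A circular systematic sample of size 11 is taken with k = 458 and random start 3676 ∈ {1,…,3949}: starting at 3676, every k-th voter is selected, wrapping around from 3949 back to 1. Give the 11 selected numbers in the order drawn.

3676, 185, 643, 1101, 1559, 2017, 2475, 2933, 3391, 3849, 358

Selection 1: 3676
Selection 2: 3676 + 458 = 4134 → 4134 − 3949 = 185
Selection 3: 185 + 458 = 643
Selection 4: 643 + 458 = 1101
Selection 5: 1101 + 458 = 1559
Selection 6: 1559 + 458 = 2017
Selection 7: 2017 + 458 = 2475
Selection 8: 2475 + 458 = 2933
Selection 9: 2933 + 458 = 3391
Selection 10: 3391 + 458 = 3849
Selection 11: 3849 + 458 = 4307 → 4307 − 3949 = 358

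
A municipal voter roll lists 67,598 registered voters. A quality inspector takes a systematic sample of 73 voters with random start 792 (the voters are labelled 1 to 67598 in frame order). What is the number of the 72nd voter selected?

66538

k = 67598/73 = 926
72nd selection = r + (72−1)·k = 792 + 71×926 = 792 + 65746 = 66538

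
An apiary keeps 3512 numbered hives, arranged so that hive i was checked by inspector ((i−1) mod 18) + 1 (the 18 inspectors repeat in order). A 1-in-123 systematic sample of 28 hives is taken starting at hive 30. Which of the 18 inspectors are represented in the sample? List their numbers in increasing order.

Consecutive selections differ by k = 123, so their inspector numbers differ by 123 mod 18 = 15.
gcd(123, 18) = 3, so the sample visits 18/3 = 6 distinct residues mod 18.
Start 30 is inspector 12; the inspectors hit are 3, 6, 9, 12, 15, 18.

3, 6, 9, 12, 15, 18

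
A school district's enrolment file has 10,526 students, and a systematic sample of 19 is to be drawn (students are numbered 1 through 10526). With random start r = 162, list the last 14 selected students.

k = N/n = 10526/19 = 554
6th selection = 162 + 5×554 = 2932
7th: 2932 + 554 = 3486
8th: 3486 + 554 = 4040
9th: 4040 + 554 = 4594
10th: 4594 + 554 = 5148
11th: 5148 + 554 = 5702
12th: 5702 + 554 = 6256
13th: 6256 + 554 = 6810
14th: 6810 + 554 = 7364
15th: 7364 + 554 = 7918
16th: 7918 + 554 = 8472
17th: 8472 + 554 = 9026
18th: 9026 + 554 = 9580
19th: 9580 + 554 = 10134

2932, 3486, 4040, 4594, 5148, 5702, 6256, 6810, 7364, 7918, 8472, 9026, 9580, 10134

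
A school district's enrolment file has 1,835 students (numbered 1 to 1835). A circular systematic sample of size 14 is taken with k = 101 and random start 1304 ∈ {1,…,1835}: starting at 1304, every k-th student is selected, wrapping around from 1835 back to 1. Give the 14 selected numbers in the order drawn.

1304, 1405, 1506, 1607, 1708, 1809, 75, 176, 277, 378, 479, 580, 681, 782

Selection 1: 1304
Selection 2: 1304 + 101 = 1405
Selection 3: 1405 + 101 = 1506
Selection 4: 1506 + 101 = 1607
Selection 5: 1607 + 101 = 1708
Selection 6: 1708 + 101 = 1809
Selection 7: 1809 + 101 = 1910 → 1910 − 1835 = 75
Selection 8: 75 + 101 = 176
Selection 9: 176 + 101 = 277
Selection 10: 277 + 101 = 378
Selection 11: 378 + 101 = 479
Selection 12: 479 + 101 = 580
Selection 13: 580 + 101 = 681
Selection 14: 681 + 101 = 782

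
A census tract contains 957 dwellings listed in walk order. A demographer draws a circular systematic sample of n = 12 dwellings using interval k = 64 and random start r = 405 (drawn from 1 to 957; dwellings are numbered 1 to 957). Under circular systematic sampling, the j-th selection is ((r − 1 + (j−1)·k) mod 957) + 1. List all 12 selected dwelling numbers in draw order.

405, 469, 533, 597, 661, 725, 789, 853, 917, 24, 88, 152

Selection 1: 405
Selection 2: 405 + 64 = 469
Selection 3: 469 + 64 = 533
Selection 4: 533 + 64 = 597
Selection 5: 597 + 64 = 661
Selection 6: 661 + 64 = 725
Selection 7: 725 + 64 = 789
Selection 8: 789 + 64 = 853
Selection 9: 853 + 64 = 917
Selection 10: 917 + 64 = 981 → 981 − 957 = 24
Selection 11: 24 + 64 = 88
Selection 12: 88 + 64 = 152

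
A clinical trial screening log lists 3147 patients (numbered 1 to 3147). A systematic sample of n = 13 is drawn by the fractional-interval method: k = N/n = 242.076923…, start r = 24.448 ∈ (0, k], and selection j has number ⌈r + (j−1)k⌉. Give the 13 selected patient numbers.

j=1: r + 0k = 24.448 → ⌈·⌉ = 25
j=2: r + 1k = 266.524923… → ⌈·⌉ = 267
j=3: r + 2k = 508.601846… → ⌈·⌉ = 509
j=4: r + 3k = 750.678769… → ⌈·⌉ = 751
j=5: r + 4k = 992.755692… → ⌈·⌉ = 993
j=6: r + 5k = 1234.832615… → ⌈·⌉ = 1235
j=7: r + 6k = 1476.909538… → ⌈·⌉ = 1477
j=8: r + 7k = 1718.986461… → ⌈·⌉ = 1719
j=9: r + 8k = 1961.063384… → ⌈·⌉ = 1962
j=10: r + 9k = 2203.140307… → ⌈·⌉ = 2204
j=11: r + 10k = 2445.217230… → ⌈·⌉ = 2446
j=12: r + 11k = 2687.294153… → ⌈·⌉ = 2688
j=13: r + 12k = 2929.371076… → ⌈·⌉ = 2930

25, 267, 509, 751, 993, 1235, 1477, 1719, 1962, 2204, 2446, 2688, 2930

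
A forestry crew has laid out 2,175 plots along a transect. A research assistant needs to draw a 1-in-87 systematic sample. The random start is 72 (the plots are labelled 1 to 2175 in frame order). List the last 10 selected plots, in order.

1377, 1464, 1551, 1638, 1725, 1812, 1899, 1986, 2073, 2160

16th selection = 72 + 15×87 = 1377
17th: 1377 + 87 = 1464
18th: 1464 + 87 = 1551
19th: 1551 + 87 = 1638
20th: 1638 + 87 = 1725
21st: 1725 + 87 = 1812
22nd: 1812 + 87 = 1899
23rd: 1899 + 87 = 1986
24th: 1986 + 87 = 2073
25th: 2073 + 87 = 2160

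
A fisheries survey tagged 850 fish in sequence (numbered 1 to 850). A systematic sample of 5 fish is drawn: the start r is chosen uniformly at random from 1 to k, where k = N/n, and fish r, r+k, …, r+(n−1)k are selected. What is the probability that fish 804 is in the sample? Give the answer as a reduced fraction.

1/170

k = 850/5 = 170.
Fish 804 is selected iff r ≡ 804 (mod 170); exactly one such r in {1,…,170}.
Inclusion probability = 1/170.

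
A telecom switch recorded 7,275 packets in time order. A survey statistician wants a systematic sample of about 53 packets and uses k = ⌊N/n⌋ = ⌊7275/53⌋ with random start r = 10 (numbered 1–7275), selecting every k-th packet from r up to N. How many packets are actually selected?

54

k = ⌊7275/53⌋ = 137
Achieved size = ⌊(7275 − 10)/137⌋ + 1 = ⌊7265/137⌋ + 1 = 53 + 1 = 54
(last selection: 10 + 53×137 = 7271 ≤ 7275; next would be 7408 > 7275)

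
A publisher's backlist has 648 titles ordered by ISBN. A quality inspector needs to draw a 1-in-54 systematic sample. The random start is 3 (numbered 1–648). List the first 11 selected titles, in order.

title 1: 3
title 2: 3 + 54 = 57
title 3: 57 + 54 = 111
title 4: 111 + 54 = 165
title 5: 165 + 54 = 219
title 6: 219 + 54 = 273
title 7: 273 + 54 = 327
title 8: 327 + 54 = 381
title 9: 381 + 54 = 435
title 10: 435 + 54 = 489
title 11: 489 + 54 = 543

3, 57, 111, 165, 219, 273, 327, 381, 435, 489, 543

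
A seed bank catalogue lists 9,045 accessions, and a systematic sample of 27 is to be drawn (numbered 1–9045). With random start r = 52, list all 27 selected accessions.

52, 387, 722, 1057, 1392, 1727, 2062, 2397, 2732, 3067, 3402, 3737, 4072, 4407, 4742, 5077, 5412, 5747, 6082, 6417, 6752, 7087, 7422, 7757, 8092, 8427, 8762

k = N/n = 9045/27 = 335
accession 1: 52
accession 2: 52 + 335 = 387
accession 3: 387 + 335 = 722
accession 4: 722 + 335 = 1057
accession 5: 1057 + 335 = 1392
accession 6: 1392 + 335 = 1727
accession 7: 1727 + 335 = 2062
accession 8: 2062 + 335 = 2397
accession 9: 2397 + 335 = 2732
accession 10: 2732 + 335 = 3067
accession 11: 3067 + 335 = 3402
accession 12: 3402 + 335 = 3737
accession 13: 3737 + 335 = 4072
accession 14: 4072 + 335 = 4407
accession 15: 4407 + 335 = 4742
accession 16: 4742 + 335 = 5077
accession 17: 5077 + 335 = 5412
accession 18: 5412 + 335 = 5747
accession 19: 5747 + 335 = 6082
accession 20: 6082 + 335 = 6417
accession 21: 6417 + 335 = 6752
accession 22: 6752 + 335 = 7087
accession 23: 7087 + 335 = 7422
accession 24: 7422 + 335 = 7757
accession 25: 7757 + 335 = 8092
accession 26: 8092 + 335 = 8427
accession 27: 8427 + 335 = 8762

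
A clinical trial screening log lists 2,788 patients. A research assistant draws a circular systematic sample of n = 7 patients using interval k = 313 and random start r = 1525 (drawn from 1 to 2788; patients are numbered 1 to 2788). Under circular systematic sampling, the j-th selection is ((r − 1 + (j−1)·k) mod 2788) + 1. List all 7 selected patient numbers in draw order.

1525, 1838, 2151, 2464, 2777, 302, 615

Selection 1: 1525
Selection 2: 1525 + 313 = 1838
Selection 3: 1838 + 313 = 2151
Selection 4: 2151 + 313 = 2464
Selection 5: 2464 + 313 = 2777
Selection 6: 2777 + 313 = 3090 → 3090 − 2788 = 302
Selection 7: 302 + 313 = 615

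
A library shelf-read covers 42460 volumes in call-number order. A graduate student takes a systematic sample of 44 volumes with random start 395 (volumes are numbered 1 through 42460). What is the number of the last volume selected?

41890

k = 42460/44 = 965
44th selection = r + (44−1)·k = 395 + 43×965 = 395 + 41495 = 41890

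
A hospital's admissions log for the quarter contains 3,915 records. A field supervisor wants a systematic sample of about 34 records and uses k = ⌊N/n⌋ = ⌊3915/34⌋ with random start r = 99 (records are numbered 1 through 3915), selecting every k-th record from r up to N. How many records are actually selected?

34

k = ⌊3915/34⌋ = 115
Achieved size = ⌊(3915 − 99)/115⌋ + 1 = ⌊3816/115⌋ + 1 = 33 + 1 = 34
(last selection: 99 + 33×115 = 3894 ≤ 3915; next would be 4009 > 3915)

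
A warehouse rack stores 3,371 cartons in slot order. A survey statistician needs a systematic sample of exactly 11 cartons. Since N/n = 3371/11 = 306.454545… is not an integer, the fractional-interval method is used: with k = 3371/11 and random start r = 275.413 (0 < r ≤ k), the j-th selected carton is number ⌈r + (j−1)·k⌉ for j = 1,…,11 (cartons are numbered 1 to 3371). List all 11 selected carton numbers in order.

j=1: r + 0k = 275.413 → ⌈·⌉ = 276
j=2: r + 1k = 581.867545… → ⌈·⌉ = 582
j=3: r + 2k = 888.322090… → ⌈·⌉ = 889
j=4: r + 3k = 1194.776636… → ⌈·⌉ = 1195
j=5: r + 4k = 1501.231181… → ⌈·⌉ = 1502
j=6: r + 5k = 1807.685727… → ⌈·⌉ = 1808
j=7: r + 6k = 2114.140272… → ⌈·⌉ = 2115
j=8: r + 7k = 2420.594818… → ⌈·⌉ = 2421
j=9: r + 8k = 2727.049363… → ⌈·⌉ = 2728
j=10: r + 9k = 3033.503909… → ⌈·⌉ = 3034
j=11: r + 10k = 3339.958454… → ⌈·⌉ = 3340

276, 582, 889, 1195, 1502, 1808, 2115, 2421, 2728, 3034, 3340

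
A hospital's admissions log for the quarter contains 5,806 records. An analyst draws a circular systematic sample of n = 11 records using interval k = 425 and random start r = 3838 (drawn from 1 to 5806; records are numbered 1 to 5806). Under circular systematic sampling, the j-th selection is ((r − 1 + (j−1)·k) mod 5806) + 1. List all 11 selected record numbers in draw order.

Selection 1: 3838
Selection 2: 3838 + 425 = 4263
Selection 3: 4263 + 425 = 4688
Selection 4: 4688 + 425 = 5113
Selection 5: 5113 + 425 = 5538
Selection 6: 5538 + 425 = 5963 → 5963 − 5806 = 157
Selection 7: 157 + 425 = 582
Selection 8: 582 + 425 = 1007
Selection 9: 1007 + 425 = 1432
Selection 10: 1432 + 425 = 1857
Selection 11: 1857 + 425 = 2282

3838, 4263, 4688, 5113, 5538, 157, 582, 1007, 1432, 1857, 2282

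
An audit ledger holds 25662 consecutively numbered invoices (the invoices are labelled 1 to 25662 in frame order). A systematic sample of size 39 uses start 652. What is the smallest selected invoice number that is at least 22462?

23024

k = 25662/39 = 658
Steps past start: ⌈(22462 − 652)/658⌉ = ⌈21810/658⌉ = 34
Selected invoice: 652 + 34×658 = 23024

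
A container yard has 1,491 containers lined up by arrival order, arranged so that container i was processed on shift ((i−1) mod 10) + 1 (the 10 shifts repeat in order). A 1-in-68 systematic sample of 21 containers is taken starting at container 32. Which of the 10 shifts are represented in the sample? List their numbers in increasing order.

Consecutive selections differ by k = 68, so their shift numbers differ by 68 mod 10 = 8.
gcd(68, 10) = 2, so the sample visits 10/2 = 5 distinct residues mod 10.
Start 32 is shift 2; the shifts hit are 2, 4, 6, 8, 10.

2, 4, 6, 8, 10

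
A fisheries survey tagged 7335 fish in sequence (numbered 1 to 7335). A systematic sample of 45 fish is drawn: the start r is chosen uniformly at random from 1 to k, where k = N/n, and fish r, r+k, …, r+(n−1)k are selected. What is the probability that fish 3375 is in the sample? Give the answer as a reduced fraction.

1/163

k = 7335/45 = 163.
Fish 3375 is selected iff r ≡ 3375 (mod 163); exactly one such r in {1,…,163}.
Inclusion probability = 1/163.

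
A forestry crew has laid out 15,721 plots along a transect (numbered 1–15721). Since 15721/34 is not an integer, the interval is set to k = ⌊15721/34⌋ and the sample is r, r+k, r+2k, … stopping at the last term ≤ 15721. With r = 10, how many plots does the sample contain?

k = ⌊15721/34⌋ = 462
Achieved size = ⌊(15721 − 10)/462⌋ + 1 = ⌊15711/462⌋ + 1 = 34 + 1 = 35
(last selection: 10 + 34×462 = 15718 ≤ 15721; next would be 16180 > 15721)

35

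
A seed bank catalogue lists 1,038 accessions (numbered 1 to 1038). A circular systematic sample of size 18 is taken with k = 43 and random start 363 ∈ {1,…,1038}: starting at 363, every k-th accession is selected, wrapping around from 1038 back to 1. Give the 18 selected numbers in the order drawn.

363, 406, 449, 492, 535, 578, 621, 664, 707, 750, 793, 836, 879, 922, 965, 1008, 13, 56

Selection 1: 363
Selection 2: 363 + 43 = 406
Selection 3: 406 + 43 = 449
Selection 4: 449 + 43 = 492
Selection 5: 492 + 43 = 535
Selection 6: 535 + 43 = 578
Selection 7: 578 + 43 = 621
Selection 8: 621 + 43 = 664
Selection 9: 664 + 43 = 707
Selection 10: 707 + 43 = 750
Selection 11: 750 + 43 = 793
Selection 12: 793 + 43 = 836
Selection 13: 836 + 43 = 879
Selection 14: 879 + 43 = 922
Selection 15: 922 + 43 = 965
Selection 16: 965 + 43 = 1008
Selection 17: 1008 + 43 = 1051 → 1051 − 1038 = 13
Selection 18: 13 + 43 = 56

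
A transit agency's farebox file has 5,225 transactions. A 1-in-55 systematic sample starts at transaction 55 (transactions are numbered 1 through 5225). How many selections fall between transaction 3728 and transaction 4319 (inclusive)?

k = 55
First selection ≥ 3728: 55 + ⌈(3728−55)/55⌉·55 = 55 + 67×55 = 3740
Last selection ≤ 4319: 55 + ⌊(4319−55)/55⌋·55 = 55 + 77×55 = 4290
Count = 77 − 67 + 1 = 11

11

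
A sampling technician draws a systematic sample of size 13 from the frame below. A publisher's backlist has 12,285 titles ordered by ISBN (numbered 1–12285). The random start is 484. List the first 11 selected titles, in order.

k = N/n = 12285/13 = 945
title 1: 484
title 2: 484 + 945 = 1429
title 3: 1429 + 945 = 2374
title 4: 2374 + 945 = 3319
title 5: 3319 + 945 = 4264
title 6: 4264 + 945 = 5209
title 7: 5209 + 945 = 6154
title 8: 6154 + 945 = 7099
title 9: 7099 + 945 = 8044
title 10: 8044 + 945 = 8989
title 11: 8989 + 945 = 9934

484, 1429, 2374, 3319, 4264, 5209, 6154, 7099, 8044, 8989, 9934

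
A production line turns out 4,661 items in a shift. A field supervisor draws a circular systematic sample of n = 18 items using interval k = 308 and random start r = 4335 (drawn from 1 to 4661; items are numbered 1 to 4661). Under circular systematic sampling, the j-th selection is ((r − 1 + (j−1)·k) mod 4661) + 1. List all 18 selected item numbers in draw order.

4335, 4643, 290, 598, 906, 1214, 1522, 1830, 2138, 2446, 2754, 3062, 3370, 3678, 3986, 4294, 4602, 249

Selection 1: 4335
Selection 2: 4335 + 308 = 4643
Selection 3: 4643 + 308 = 4951 → 4951 − 4661 = 290
Selection 4: 290 + 308 = 598
Selection 5: 598 + 308 = 906
Selection 6: 906 + 308 = 1214
Selection 7: 1214 + 308 = 1522
Selection 8: 1522 + 308 = 1830
Selection 9: 1830 + 308 = 2138
Selection 10: 2138 + 308 = 2446
Selection 11: 2446 + 308 = 2754
Selection 12: 2754 + 308 = 3062
Selection 13: 3062 + 308 = 3370
Selection 14: 3370 + 308 = 3678
Selection 15: 3678 + 308 = 3986
Selection 16: 3986 + 308 = 4294
Selection 17: 4294 + 308 = 4602
Selection 18: 4602 + 308 = 4910 → 4910 − 4661 = 249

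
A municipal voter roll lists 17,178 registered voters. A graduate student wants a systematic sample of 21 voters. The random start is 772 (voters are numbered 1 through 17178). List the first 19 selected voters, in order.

772, 1590, 2408, 3226, 4044, 4862, 5680, 6498, 7316, 8134, 8952, 9770, 10588, 11406, 12224, 13042, 13860, 14678, 15496

k = N/n = 17178/21 = 818
voter 1: 772
voter 2: 772 + 818 = 1590
voter 3: 1590 + 818 = 2408
voter 4: 2408 + 818 = 3226
voter 5: 3226 + 818 = 4044
voter 6: 4044 + 818 = 4862
voter 7: 4862 + 818 = 5680
voter 8: 5680 + 818 = 6498
voter 9: 6498 + 818 = 7316
voter 10: 7316 + 818 = 8134
voter 11: 8134 + 818 = 8952
voter 12: 8952 + 818 = 9770
voter 13: 9770 + 818 = 10588
voter 14: 10588 + 818 = 11406
voter 15: 11406 + 818 = 12224
voter 16: 12224 + 818 = 13042
voter 17: 13042 + 818 = 13860
voter 18: 13860 + 818 = 14678
voter 19: 14678 + 818 = 15496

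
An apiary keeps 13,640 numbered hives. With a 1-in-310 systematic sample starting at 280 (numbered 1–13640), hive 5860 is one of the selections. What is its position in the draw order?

k = 310
position = (5860 − 280)/310 + 1 = 5580/310 + 1 = 18 + 1 = 19

19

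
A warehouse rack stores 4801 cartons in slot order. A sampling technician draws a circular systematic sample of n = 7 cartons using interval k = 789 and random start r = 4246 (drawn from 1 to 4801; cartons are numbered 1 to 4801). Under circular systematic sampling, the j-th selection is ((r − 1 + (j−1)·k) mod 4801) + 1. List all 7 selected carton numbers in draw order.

4246, 234, 1023, 1812, 2601, 3390, 4179

Selection 1: 4246
Selection 2: 4246 + 789 = 5035 → 5035 − 4801 = 234
Selection 3: 234 + 789 = 1023
Selection 4: 1023 + 789 = 1812
Selection 5: 1812 + 789 = 2601
Selection 6: 2601 + 789 = 3390
Selection 7: 3390 + 789 = 4179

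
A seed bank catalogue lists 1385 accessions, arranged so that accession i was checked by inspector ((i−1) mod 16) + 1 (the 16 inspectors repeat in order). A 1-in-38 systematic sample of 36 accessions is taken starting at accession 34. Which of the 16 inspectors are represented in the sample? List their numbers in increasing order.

Consecutive selections differ by k = 38, so their inspector numbers differ by 38 mod 16 = 6.
gcd(38, 16) = 2, so the sample visits 16/2 = 8 distinct residues mod 16.
Start 34 is inspector 2; the inspectors hit are 2, 4, 6, 8, 10, 12, 14, 16.

2, 4, 6, 8, 10, 12, 14, 16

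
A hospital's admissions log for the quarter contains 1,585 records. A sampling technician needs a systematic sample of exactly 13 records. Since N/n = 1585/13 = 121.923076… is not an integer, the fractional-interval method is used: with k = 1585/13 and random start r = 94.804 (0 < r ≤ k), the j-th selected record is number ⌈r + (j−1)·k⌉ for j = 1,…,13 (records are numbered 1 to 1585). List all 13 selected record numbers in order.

95, 217, 339, 461, 583, 705, 827, 949, 1071, 1193, 1315, 1436, 1558

j=1: r + 0k = 94.804 → ⌈·⌉ = 95
j=2: r + 1k = 216.727076… → ⌈·⌉ = 217
j=3: r + 2k = 338.650153… → ⌈·⌉ = 339
j=4: r + 3k = 460.573230… → ⌈·⌉ = 461
j=5: r + 4k = 582.496307… → ⌈·⌉ = 583
j=6: r + 5k = 704.419384… → ⌈·⌉ = 705
j=7: r + 6k = 826.342461… → ⌈·⌉ = 827
j=8: r + 7k = 948.265538… → ⌈·⌉ = 949
j=9: r + 8k = 1070.188615… → ⌈·⌉ = 1071
j=10: r + 9k = 1192.111692… → ⌈·⌉ = 1193
j=11: r + 10k = 1314.034769… → ⌈·⌉ = 1315
j=12: r + 11k = 1435.957846… → ⌈·⌉ = 1436
j=13: r + 12k = 1557.880923… → ⌈·⌉ = 1558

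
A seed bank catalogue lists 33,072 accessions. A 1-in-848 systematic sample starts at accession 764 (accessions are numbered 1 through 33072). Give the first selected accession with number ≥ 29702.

30444

k = 848
Steps past start: ⌈(29702 − 764)/848⌉ = ⌈28938/848⌉ = 35
Selected accession: 764 + 35×848 = 30444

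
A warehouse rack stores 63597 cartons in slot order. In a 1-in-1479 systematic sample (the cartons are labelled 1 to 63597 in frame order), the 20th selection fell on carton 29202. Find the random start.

k = 1479
r = 29202 − (20−1)×1479 = 29202 − 28101 = 1101

1101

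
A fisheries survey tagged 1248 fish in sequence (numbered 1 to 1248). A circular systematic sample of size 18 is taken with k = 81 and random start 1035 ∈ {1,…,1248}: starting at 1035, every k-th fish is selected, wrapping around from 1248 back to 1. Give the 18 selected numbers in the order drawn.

1035, 1116, 1197, 30, 111, 192, 273, 354, 435, 516, 597, 678, 759, 840, 921, 1002, 1083, 1164

Selection 1: 1035
Selection 2: 1035 + 81 = 1116
Selection 3: 1116 + 81 = 1197
Selection 4: 1197 + 81 = 1278 → 1278 − 1248 = 30
Selection 5: 30 + 81 = 111
Selection 6: 111 + 81 = 192
Selection 7: 192 + 81 = 273
Selection 8: 273 + 81 = 354
Selection 9: 354 + 81 = 435
Selection 10: 435 + 81 = 516
Selection 11: 516 + 81 = 597
Selection 12: 597 + 81 = 678
Selection 13: 678 + 81 = 759
Selection 14: 759 + 81 = 840
Selection 15: 840 + 81 = 921
Selection 16: 921 + 81 = 1002
Selection 17: 1002 + 81 = 1083
Selection 18: 1083 + 81 = 1164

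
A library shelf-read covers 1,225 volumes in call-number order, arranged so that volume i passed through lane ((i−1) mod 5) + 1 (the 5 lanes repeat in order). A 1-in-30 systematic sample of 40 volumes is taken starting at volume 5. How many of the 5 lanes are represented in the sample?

Consecutive selections differ by k = 30, so their lane numbers differ by 30 mod 5 = 0.
gcd(30, 5) = 5, so the sample visits 5/5 = 1 distinct residues mod 5.
Start 5 is lane 5; the lanes hit are 5.

1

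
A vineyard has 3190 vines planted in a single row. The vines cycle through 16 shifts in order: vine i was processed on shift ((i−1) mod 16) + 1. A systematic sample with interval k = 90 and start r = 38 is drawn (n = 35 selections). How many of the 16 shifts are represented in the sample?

Consecutive selections differ by k = 90, so their shift numbers differ by 90 mod 16 = 10.
gcd(90, 16) = 2, so the sample visits 16/2 = 8 distinct residues mod 16.
Start 38 is shift 6; the shifts hit are 2, 4, 6, 8, 10, 12, 14, 16.

8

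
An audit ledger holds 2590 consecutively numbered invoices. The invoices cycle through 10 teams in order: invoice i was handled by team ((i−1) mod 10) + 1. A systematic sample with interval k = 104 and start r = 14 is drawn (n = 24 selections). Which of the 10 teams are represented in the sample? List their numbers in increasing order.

2, 4, 6, 8, 10

Consecutive selections differ by k = 104, so their team numbers differ by 104 mod 10 = 4.
gcd(104, 10) = 2, so the sample visits 10/2 = 5 distinct residues mod 10.
Start 14 is team 4; the teams hit are 2, 4, 6, 8, 10.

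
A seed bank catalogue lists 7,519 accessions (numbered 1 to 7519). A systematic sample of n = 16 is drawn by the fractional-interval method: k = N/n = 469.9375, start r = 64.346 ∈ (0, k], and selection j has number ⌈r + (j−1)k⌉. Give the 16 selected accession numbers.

j=1: r + 0k = 64.346 → ⌈·⌉ = 65
j=2: r + 1k = 534.2835 → ⌈·⌉ = 535
j=3: r + 2k = 1004.221 → ⌈·⌉ = 1005
j=4: r + 3k = 1474.1585 → ⌈·⌉ = 1475
j=5: r + 4k = 1944.096 → ⌈·⌉ = 1945
j=6: r + 5k = 2414.0335 → ⌈·⌉ = 2415
j=7: r + 6k = 2883.971 → ⌈·⌉ = 2884
j=8: r + 7k = 3353.9085 → ⌈·⌉ = 3354
j=9: r + 8k = 3823.846 → ⌈·⌉ = 3824
j=10: r + 9k = 4293.7835 → ⌈·⌉ = 4294
j=11: r + 10k = 4763.721 → ⌈·⌉ = 4764
j=12: r + 11k = 5233.6585 → ⌈·⌉ = 5234
j=13: r + 12k = 5703.596 → ⌈·⌉ = 5704
j=14: r + 13k = 6173.5335 → ⌈·⌉ = 6174
j=15: r + 14k = 6643.471 → ⌈·⌉ = 6644
j=16: r + 15k = 7113.4085 → ⌈·⌉ = 7114

65, 535, 1005, 1475, 1945, 2415, 2884, 3354, 3824, 4294, 4764, 5234, 5704, 6174, 6644, 7114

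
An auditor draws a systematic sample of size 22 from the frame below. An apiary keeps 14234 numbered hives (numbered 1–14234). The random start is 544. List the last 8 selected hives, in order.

k = N/n = 14234/22 = 647
15th selection = 544 + 14×647 = 9602
16th: 9602 + 647 = 10249
17th: 10249 + 647 = 10896
18th: 10896 + 647 = 11543
19th: 11543 + 647 = 12190
20th: 12190 + 647 = 12837
21st: 12837 + 647 = 13484
22nd: 13484 + 647 = 14131

9602, 10249, 10896, 11543, 12190, 12837, 13484, 14131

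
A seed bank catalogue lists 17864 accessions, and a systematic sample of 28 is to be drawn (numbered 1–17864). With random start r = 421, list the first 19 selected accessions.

421, 1059, 1697, 2335, 2973, 3611, 4249, 4887, 5525, 6163, 6801, 7439, 8077, 8715, 9353, 9991, 10629, 11267, 11905

k = N/n = 17864/28 = 638
accession 1: 421
accession 2: 421 + 638 = 1059
accession 3: 1059 + 638 = 1697
accession 4: 1697 + 638 = 2335
accession 5: 2335 + 638 = 2973
accession 6: 2973 + 638 = 3611
accession 7: 3611 + 638 = 4249
accession 8: 4249 + 638 = 4887
accession 9: 4887 + 638 = 5525
accession 10: 5525 + 638 = 6163
accession 11: 6163 + 638 = 6801
accession 12: 6801 + 638 = 7439
accession 13: 7439 + 638 = 8077
accession 14: 8077 + 638 = 8715
accession 15: 8715 + 638 = 9353
accession 16: 9353 + 638 = 9991
accession 17: 9991 + 638 = 10629
accession 18: 10629 + 638 = 11267
accession 19: 11267 + 638 = 11905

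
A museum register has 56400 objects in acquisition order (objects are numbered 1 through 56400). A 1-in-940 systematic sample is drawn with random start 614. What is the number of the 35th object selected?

k = 940
35th selection = r + (35−1)·k = 614 + 34×940 = 614 + 31960 = 32574

32574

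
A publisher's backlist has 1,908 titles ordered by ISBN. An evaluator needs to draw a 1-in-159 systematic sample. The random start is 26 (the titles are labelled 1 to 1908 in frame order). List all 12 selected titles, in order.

title 1: 26
title 2: 26 + 159 = 185
title 3: 185 + 159 = 344
title 4: 344 + 159 = 503
title 5: 503 + 159 = 662
title 6: 662 + 159 = 821
title 7: 821 + 159 = 980
title 8: 980 + 159 = 1139
title 9: 1139 + 159 = 1298
title 10: 1298 + 159 = 1457
title 11: 1457 + 159 = 1616
title 12: 1616 + 159 = 1775

26, 185, 344, 503, 662, 821, 980, 1139, 1298, 1457, 1616, 1775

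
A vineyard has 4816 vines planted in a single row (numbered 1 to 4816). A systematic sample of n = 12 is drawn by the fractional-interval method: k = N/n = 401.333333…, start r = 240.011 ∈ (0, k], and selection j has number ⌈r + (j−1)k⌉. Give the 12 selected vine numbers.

241, 642, 1043, 1445, 1846, 2247, 2649, 3050, 3451, 3853, 4254, 4655

j=1: r + 0k = 240.011 → ⌈·⌉ = 241
j=2: r + 1k = 641.344333… → ⌈·⌉ = 642
j=3: r + 2k = 1042.677666… → ⌈·⌉ = 1043
j=4: r + 3k = 1444.011 → ⌈·⌉ = 1445
j=5: r + 4k = 1845.344333… → ⌈·⌉ = 1846
j=6: r + 5k = 2246.677666… → ⌈·⌉ = 2247
j=7: r + 6k = 2648.011 → ⌈·⌉ = 2649
j=8: r + 7k = 3049.344333… → ⌈·⌉ = 3050
j=9: r + 8k = 3450.677666… → ⌈·⌉ = 3451
j=10: r + 9k = 3852.011 → ⌈·⌉ = 3853
j=11: r + 10k = 4253.344333… → ⌈·⌉ = 4254
j=12: r + 11k = 4654.677666… → ⌈·⌉ = 4655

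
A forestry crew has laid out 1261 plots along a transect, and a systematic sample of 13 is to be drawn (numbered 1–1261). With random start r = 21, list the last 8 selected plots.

506, 603, 700, 797, 894, 991, 1088, 1185

k = N/n = 1261/13 = 97
6th selection = 21 + 5×97 = 506
7th: 506 + 97 = 603
8th: 603 + 97 = 700
9th: 700 + 97 = 797
10th: 797 + 97 = 894
11th: 894 + 97 = 991
12th: 991 + 97 = 1088
13th: 1088 + 97 = 1185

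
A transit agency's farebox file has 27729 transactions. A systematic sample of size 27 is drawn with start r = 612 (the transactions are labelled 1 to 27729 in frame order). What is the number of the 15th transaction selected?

14990

k = 27729/27 = 1027
15th selection = r + (15−1)·k = 612 + 14×1027 = 612 + 14378 = 14990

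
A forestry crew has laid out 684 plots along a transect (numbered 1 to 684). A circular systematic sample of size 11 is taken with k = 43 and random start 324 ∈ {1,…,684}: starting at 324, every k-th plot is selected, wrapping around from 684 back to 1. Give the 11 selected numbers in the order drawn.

Selection 1: 324
Selection 2: 324 + 43 = 367
Selection 3: 367 + 43 = 410
Selection 4: 410 + 43 = 453
Selection 5: 453 + 43 = 496
Selection 6: 496 + 43 = 539
Selection 7: 539 + 43 = 582
Selection 8: 582 + 43 = 625
Selection 9: 625 + 43 = 668
Selection 10: 668 + 43 = 711 → 711 − 684 = 27
Selection 11: 27 + 43 = 70

324, 367, 410, 453, 496, 539, 582, 625, 668, 27, 70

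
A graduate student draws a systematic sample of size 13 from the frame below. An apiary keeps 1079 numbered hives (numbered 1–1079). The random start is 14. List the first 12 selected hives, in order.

14, 97, 180, 263, 346, 429, 512, 595, 678, 761, 844, 927

k = N/n = 1079/13 = 83
hive 1: 14
hive 2: 14 + 83 = 97
hive 3: 97 + 83 = 180
hive 4: 180 + 83 = 263
hive 5: 263 + 83 = 346
hive 6: 346 + 83 = 429
hive 7: 429 + 83 = 512
hive 8: 512 + 83 = 595
hive 9: 595 + 83 = 678
hive 10: 678 + 83 = 761
hive 11: 761 + 83 = 844
hive 12: 844 + 83 = 927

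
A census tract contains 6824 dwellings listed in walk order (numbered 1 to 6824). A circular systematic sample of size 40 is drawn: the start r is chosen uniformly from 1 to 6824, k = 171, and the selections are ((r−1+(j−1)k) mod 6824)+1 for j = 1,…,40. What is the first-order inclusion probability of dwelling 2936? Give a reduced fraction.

For each position j, as r ranges over 1…6824 the j-th selection hits every dwelling exactly once, so dwelling 2936 is selected for exactly 40 of the 6824 starts.
Inclusion probability = 40/6824 = 5/853.

5/853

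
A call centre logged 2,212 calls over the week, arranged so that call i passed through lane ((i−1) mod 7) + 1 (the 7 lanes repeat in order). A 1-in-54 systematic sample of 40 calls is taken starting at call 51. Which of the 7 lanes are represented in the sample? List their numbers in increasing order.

Consecutive selections differ by k = 54, so their lane numbers differ by 54 mod 7 = 5.
gcd(54, 7) = 1, so the sample visits 7/1 = 7 distinct residues mod 7.
Start 51 is lane 2; the lanes hit are 1, 2, 3, 4, 5, 6, 7.

1, 2, 3, 4, 5, 6, 7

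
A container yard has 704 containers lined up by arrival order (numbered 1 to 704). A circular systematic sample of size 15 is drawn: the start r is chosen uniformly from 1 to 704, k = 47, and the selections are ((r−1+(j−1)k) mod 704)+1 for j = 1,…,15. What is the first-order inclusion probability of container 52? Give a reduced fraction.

15/704

For each position j, as r ranges over 1…704 the j-th selection hits every container exactly once, so container 52 is selected for exactly 15 of the 704 starts.
Inclusion probability = 15/704.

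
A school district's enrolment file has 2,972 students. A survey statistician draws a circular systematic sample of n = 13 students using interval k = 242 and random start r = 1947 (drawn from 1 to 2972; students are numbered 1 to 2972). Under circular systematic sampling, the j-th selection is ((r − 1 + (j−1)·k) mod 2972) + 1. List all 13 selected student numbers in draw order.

1947, 2189, 2431, 2673, 2915, 185, 427, 669, 911, 1153, 1395, 1637, 1879

Selection 1: 1947
Selection 2: 1947 + 242 = 2189
Selection 3: 2189 + 242 = 2431
Selection 4: 2431 + 242 = 2673
Selection 5: 2673 + 242 = 2915
Selection 6: 2915 + 242 = 3157 → 3157 − 2972 = 185
Selection 7: 185 + 242 = 427
Selection 8: 427 + 242 = 669
Selection 9: 669 + 242 = 911
Selection 10: 911 + 242 = 1153
Selection 11: 1153 + 242 = 1395
Selection 12: 1395 + 242 = 1637
Selection 13: 1637 + 242 = 1879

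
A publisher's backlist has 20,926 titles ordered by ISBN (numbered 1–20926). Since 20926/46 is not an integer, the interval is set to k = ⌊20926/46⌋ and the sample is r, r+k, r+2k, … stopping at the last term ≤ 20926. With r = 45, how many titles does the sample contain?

k = ⌊20926/46⌋ = 454
Achieved size = ⌊(20926 − 45)/454⌋ + 1 = ⌊20881/454⌋ + 1 = 45 + 1 = 46
(last selection: 45 + 45×454 = 20475 ≤ 20926; next would be 20929 > 20926)

46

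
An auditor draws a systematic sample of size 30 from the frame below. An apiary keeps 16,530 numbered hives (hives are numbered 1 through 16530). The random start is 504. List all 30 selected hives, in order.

504, 1055, 1606, 2157, 2708, 3259, 3810, 4361, 4912, 5463, 6014, 6565, 7116, 7667, 8218, 8769, 9320, 9871, 10422, 10973, 11524, 12075, 12626, 13177, 13728, 14279, 14830, 15381, 15932, 16483

k = N/n = 16530/30 = 551
hive 1: 504
hive 2: 504 + 551 = 1055
hive 3: 1055 + 551 = 1606
hive 4: 1606 + 551 = 2157
hive 5: 2157 + 551 = 2708
hive 6: 2708 + 551 = 3259
hive 7: 3259 + 551 = 3810
hive 8: 3810 + 551 = 4361
hive 9: 4361 + 551 = 4912
hive 10: 4912 + 551 = 5463
hive 11: 5463 + 551 = 6014
hive 12: 6014 + 551 = 6565
hive 13: 6565 + 551 = 7116
hive 14: 7116 + 551 = 7667
hive 15: 7667 + 551 = 8218
hive 16: 8218 + 551 = 8769
hive 17: 8769 + 551 = 9320
hive 18: 9320 + 551 = 9871
hive 19: 9871 + 551 = 10422
hive 20: 10422 + 551 = 10973
hive 21: 10973 + 551 = 11524
hive 22: 11524 + 551 = 12075
hive 23: 12075 + 551 = 12626
hive 24: 12626 + 551 = 13177
hive 25: 13177 + 551 = 13728
hive 26: 13728 + 551 = 14279
hive 27: 14279 + 551 = 14830
hive 28: 14830 + 551 = 15381
hive 29: 15381 + 551 = 15932
hive 30: 15932 + 551 = 16483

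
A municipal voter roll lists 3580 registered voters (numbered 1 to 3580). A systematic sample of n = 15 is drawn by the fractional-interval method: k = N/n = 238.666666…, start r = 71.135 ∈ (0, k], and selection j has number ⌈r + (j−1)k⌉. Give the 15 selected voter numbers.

72, 310, 549, 788, 1026, 1265, 1504, 1742, 1981, 2220, 2458, 2697, 2936, 3174, 3413

j=1: r + 0k = 71.135 → ⌈·⌉ = 72
j=2: r + 1k = 309.801666… → ⌈·⌉ = 310
j=3: r + 2k = 548.468333… → ⌈·⌉ = 549
j=4: r + 3k = 787.135 → ⌈·⌉ = 788
j=5: r + 4k = 1025.801666… → ⌈·⌉ = 1026
j=6: r + 5k = 1264.468333… → ⌈·⌉ = 1265
j=7: r + 6k = 1503.135 → ⌈·⌉ = 1504
j=8: r + 7k = 1741.801666… → ⌈·⌉ = 1742
j=9: r + 8k = 1980.468333… → ⌈·⌉ = 1981
j=10: r + 9k = 2219.135 → ⌈·⌉ = 2220
j=11: r + 10k = 2457.801666… → ⌈·⌉ = 2458
j=12: r + 11k = 2696.468333… → ⌈·⌉ = 2697
j=13: r + 12k = 2935.135 → ⌈·⌉ = 2936
j=14: r + 13k = 3173.801666… → ⌈·⌉ = 3174
j=15: r + 14k = 3412.468333… → ⌈·⌉ = 3413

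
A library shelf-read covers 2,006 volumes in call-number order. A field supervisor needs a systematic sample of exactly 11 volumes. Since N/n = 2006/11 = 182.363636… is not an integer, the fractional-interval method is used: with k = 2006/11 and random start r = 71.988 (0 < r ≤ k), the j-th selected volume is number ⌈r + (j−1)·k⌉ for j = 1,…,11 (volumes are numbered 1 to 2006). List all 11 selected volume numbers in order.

72, 255, 437, 620, 802, 984, 1167, 1349, 1531, 1714, 1896

j=1: r + 0k = 71.988 → ⌈·⌉ = 72
j=2: r + 1k = 254.351636… → ⌈·⌉ = 255
j=3: r + 2k = 436.715272… → ⌈·⌉ = 437
j=4: r + 3k = 619.078909… → ⌈·⌉ = 620
j=5: r + 4k = 801.442545… → ⌈·⌉ = 802
j=6: r + 5k = 983.806181… → ⌈·⌉ = 984
j=7: r + 6k = 1166.169818… → ⌈·⌉ = 1167
j=8: r + 7k = 1348.533454… → ⌈·⌉ = 1349
j=9: r + 8k = 1530.897090… → ⌈·⌉ = 1531
j=10: r + 9k = 1713.260727… → ⌈·⌉ = 1714
j=11: r + 10k = 1895.624363… → ⌈·⌉ = 1896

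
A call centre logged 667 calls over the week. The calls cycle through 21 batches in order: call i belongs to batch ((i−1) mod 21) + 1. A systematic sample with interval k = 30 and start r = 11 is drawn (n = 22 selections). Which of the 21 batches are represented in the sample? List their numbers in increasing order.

2, 5, 8, 11, 14, 17, 20

Consecutive selections differ by k = 30, so their batch numbers differ by 30 mod 21 = 9.
gcd(30, 21) = 3, so the sample visits 21/3 = 7 distinct residues mod 21.
Start 11 is batch 11; the batches hit are 2, 5, 8, 11, 14, 17, 20.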